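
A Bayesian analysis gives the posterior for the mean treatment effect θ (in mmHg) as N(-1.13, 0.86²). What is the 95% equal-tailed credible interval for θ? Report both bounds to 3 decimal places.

[-2.816, 0.556]

The posterior is symmetric, so the 95% equal-tailed interval is θ = -1.13 ± z·0.86 with z = 1.960.
Half-width: 1.960 × 0.86 = 1.686.
-1.13 − 1.686 = -2.816; -1.13 + 1.686 = 0.556.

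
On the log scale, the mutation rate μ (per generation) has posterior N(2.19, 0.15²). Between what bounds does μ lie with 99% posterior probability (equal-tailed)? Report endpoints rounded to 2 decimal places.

On the log scale the 99% interval is 2.19 ± 2.576 × 0.15 = [1.8036, 2.5764].
Exponentiate: [e^1.8036, e^2.5764] = [6.07, 13.15].

[6.07, 13.15]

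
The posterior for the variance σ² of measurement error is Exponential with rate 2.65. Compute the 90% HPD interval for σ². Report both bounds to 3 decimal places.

[0.000, 0.869]

The exponential density is strictly decreasing on [0, ∞), so the HPD interval is anchored at 0: [0, q] with P(σ² ≤ q) = 0.90.
q = −ln(1 − 0.90) / 2.65 = 2.3026 / 2.65 = 0.869.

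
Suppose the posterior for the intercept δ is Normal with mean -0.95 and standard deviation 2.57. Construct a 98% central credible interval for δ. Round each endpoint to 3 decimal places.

The posterior is symmetric, so the 98% equal-tailed interval is δ = -0.95 ± z·2.57 with z = 2.326.
Half-width: 2.326 × 2.57 = 5.979.
-0.95 − 5.979 = -6.929; -0.95 + 5.979 = 5.029.

[-6.929, 5.029]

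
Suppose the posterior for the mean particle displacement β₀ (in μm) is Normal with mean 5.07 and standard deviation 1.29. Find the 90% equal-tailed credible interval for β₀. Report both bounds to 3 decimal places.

[2.948, 7.192]

The posterior is symmetric, so the 90% equal-tailed interval is β₀ = 5.07 ± z·1.29 with z = 1.645.
Half-width: 1.645 × 1.29 = 2.122.
5.07 − 2.122 = 2.948; 5.07 + 2.122 = 7.192.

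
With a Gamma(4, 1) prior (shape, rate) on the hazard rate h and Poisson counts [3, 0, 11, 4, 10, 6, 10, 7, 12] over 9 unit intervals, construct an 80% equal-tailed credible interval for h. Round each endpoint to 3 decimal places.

Posterior: Gamma(4+63, 1+9) = Gamma(67, 10) (shape, rate).
Equal-tailed 80% interval: Gamma(67, 10) quantiles at 0.1 and 0.9.
Posterior mean ≈ 6.700, SD ≈ 0.819; a Normal approximation gives roughly [5.651, 7.749].
Exact: lower = 5.675; upper = 7.768.

[5.675, 7.768]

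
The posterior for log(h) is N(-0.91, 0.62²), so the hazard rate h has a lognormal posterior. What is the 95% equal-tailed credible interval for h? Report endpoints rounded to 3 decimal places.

On the log scale the 95% interval is -0.91 ± 1.960 × 0.62 = [-2.1252, 0.3052].
Exponentiate: [e^-2.1252, e^0.3052] = [0.119, 1.357].

[0.119, 1.357]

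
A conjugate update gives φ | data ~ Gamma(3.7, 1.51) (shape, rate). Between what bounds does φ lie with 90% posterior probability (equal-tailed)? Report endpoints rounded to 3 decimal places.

Posterior: Gamma(shape 3.7, rate 1.51).
Equal-tailed 90% interval: Gamma(3.7, 1.51) quantiles at 0.05 and 0.95.
Posterior mean ≈ 2.450, SD ≈ 1.274; a Normal approximation gives roughly [0.355, 4.546].
Exact: lower = 0.791; upper = 4.850.

[0.791, 4.850]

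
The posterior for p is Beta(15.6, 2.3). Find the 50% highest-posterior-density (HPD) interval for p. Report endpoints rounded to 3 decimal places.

[0.864, 0.957]

The posterior is unimodal and skewed, so the HPD interval has equal density at both endpoints and is the shortest 50% interval.
Solving f(0.864) = f(0.957) with F(0.957) − F(0.864) = 0.50 gives [0.864, 0.957].
For comparison, the equal-tailed interval is [0.828, 0.930]; the HPD is narrower and shifted toward the mode.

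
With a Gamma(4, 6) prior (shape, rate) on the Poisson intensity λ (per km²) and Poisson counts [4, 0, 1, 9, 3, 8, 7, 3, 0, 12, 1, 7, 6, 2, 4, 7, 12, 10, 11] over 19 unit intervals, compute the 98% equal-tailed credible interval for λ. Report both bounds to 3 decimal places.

[3.519, 5.479]

Posterior: Gamma(4+107, 6+19) = Gamma(111, 25) (shape, rate).
Equal-tailed 98% interval: Gamma(111, 25) quantiles at 0.01 and 0.99.
Posterior mean ≈ 4.440, SD ≈ 0.421; a Normal approximation gives roughly [3.460, 5.420].
Exact: lower = 3.519; upper = 5.479.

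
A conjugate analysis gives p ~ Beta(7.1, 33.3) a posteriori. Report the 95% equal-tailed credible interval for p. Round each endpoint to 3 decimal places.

Posterior: Beta(7.1, 33.3).
Equal-tailed 95% interval: the 0.025 and 0.975 quantiles of Beta(7.1, 33.3).
Posterior mean ≈ 0.176, SD ≈ 0.059; a Normal approximation gives roughly [0.060, 0.292].
Exact: F⁻¹(0.025) = 0.076; F⁻¹(0.975) = 0.305.

[0.076, 0.305]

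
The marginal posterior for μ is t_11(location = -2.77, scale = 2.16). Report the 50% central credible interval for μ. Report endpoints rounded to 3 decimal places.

The t_11 distribution is symmetric; the 50% interval is -2.77 ± t·2.16 with t_{0.75,11} = 0.697.
Half-width: 0.697 × 2.16 = 1.506.
-2.77 − 1.506 = -4.276; -2.77 + 1.506 = -1.264.

[-4.276, -1.264]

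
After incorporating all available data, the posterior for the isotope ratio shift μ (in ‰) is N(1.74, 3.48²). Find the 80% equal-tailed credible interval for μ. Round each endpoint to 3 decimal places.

[-2.720, 6.200]

The posterior is symmetric, so the 80% equal-tailed interval is μ = 1.74 ± z·3.48 with z = 1.282.
Half-width: 1.282 × 3.48 = 4.460.
1.74 − 4.460 = -2.720; 1.74 + 4.460 = 6.200.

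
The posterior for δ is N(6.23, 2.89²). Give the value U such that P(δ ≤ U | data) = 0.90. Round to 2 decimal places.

Need U with P(δ ≤ U) = 0.90: U = 6.23 + z_{0.1}·2.89.
z = 1.282; U = 6.23 + 1.282 × 2.89 = 9.93.

9.93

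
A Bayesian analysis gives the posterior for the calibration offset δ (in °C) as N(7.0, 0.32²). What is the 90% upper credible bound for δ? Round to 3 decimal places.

Need U with P(δ ≤ U) = 0.90: U = 7.0 + z_{0.1}·0.32.
z = 1.282; U = 7.0 + 1.282 × 0.32 = 7.410.

7.410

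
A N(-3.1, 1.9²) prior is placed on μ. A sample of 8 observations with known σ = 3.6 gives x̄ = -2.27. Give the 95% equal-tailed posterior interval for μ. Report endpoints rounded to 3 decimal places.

Posterior precision = 1/1.9² + 8/3.6² = 0.2770 + 0.6173 = 0.8943, so posterior SD = 1.0575.
Posterior mean = (-3.1/1.9² + 8·-2.27/3.6²) / 0.8943 = -2.5271.
Interval: -2.5271 ± 1.960 × 1.0575 → [-4.600, -0.455].

[-4.600, -0.455]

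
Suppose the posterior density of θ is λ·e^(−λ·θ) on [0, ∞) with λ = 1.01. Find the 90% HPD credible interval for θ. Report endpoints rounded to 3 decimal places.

The exponential density is strictly decreasing on [0, ∞), so the HPD interval is anchored at 0: [0, q] with P(θ ≤ q) = 0.90.
q = −ln(1 − 0.90) / 1.01 = 2.3026 / 1.01 = 2.280.

[0.000, 2.280]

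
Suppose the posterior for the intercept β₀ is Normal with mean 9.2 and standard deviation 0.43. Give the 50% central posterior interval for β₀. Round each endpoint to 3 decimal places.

[8.910, 9.490]

The posterior is symmetric, so the 50% equal-tailed interval is β₀ = 9.2 ± z·0.43 with z = 0.674.
Half-width: 0.674 × 0.43 = 0.290.
9.2 − 0.290 = 8.910; 9.2 + 0.290 = 9.490.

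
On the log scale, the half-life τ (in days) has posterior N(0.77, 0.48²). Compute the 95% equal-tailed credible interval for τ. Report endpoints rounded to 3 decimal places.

[0.843, 5.533]

On the log scale the 95% interval is 0.77 ± 1.960 × 0.48 = [-0.1708, 1.7108].
Exponentiate: [e^-0.1708, e^1.7108] = [0.843, 5.533].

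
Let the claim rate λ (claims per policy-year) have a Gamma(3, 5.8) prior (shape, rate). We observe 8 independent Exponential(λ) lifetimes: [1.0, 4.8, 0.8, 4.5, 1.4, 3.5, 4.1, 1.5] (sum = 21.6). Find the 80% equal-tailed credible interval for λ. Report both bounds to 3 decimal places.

[0.256, 0.562]

Posterior: Gamma(3+8, 5.8+21.6) = Gamma(11, 27.4) (shape, rate).
Equal-tailed 80% interval: Gamma(11, 27.4) quantiles at 0.1 and 0.9.
Posterior mean ≈ 0.401, SD ≈ 0.121; a Normal approximation gives roughly [0.246, 0.557].
Exact: lower = 0.256; upper = 0.562.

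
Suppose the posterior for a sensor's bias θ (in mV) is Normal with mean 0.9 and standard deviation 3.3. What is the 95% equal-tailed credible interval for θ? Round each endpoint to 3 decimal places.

The posterior is symmetric, so the 95% equal-tailed interval is θ = 0.9 ± z·3.3 with z = 1.960.
Half-width: 1.960 × 3.3 = 6.468.
0.9 − 6.468 = -5.568; 0.9 + 6.468 = 7.368.

[-5.568, 7.368]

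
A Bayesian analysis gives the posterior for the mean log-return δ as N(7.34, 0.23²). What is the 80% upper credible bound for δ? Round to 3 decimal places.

Need U with P(δ ≤ U) = 0.80: U = 7.34 + z_{0.2}·0.23.
z = 0.842; U = 7.34 + 0.842 × 0.23 = 7.534.

7.534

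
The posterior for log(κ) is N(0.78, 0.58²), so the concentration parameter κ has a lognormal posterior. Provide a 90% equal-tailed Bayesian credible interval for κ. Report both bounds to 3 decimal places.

On the log scale the 90% interval is 0.78 ± 1.645 × 0.58 = [-0.1740, 1.7340].
Exponentiate: [e^-0.1740, e^1.7340] = [0.840, 5.663].

[0.840, 5.663]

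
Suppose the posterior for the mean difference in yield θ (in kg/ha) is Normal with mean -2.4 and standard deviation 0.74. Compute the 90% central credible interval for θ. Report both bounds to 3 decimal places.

The posterior is symmetric, so the 90% equal-tailed interval is θ = -2.4 ± z·0.74 with z = 1.645.
Half-width: 1.645 × 0.74 = 1.217.
-2.4 − 1.217 = -3.617; -2.4 + 1.217 = -1.183.

[-3.617, -1.183]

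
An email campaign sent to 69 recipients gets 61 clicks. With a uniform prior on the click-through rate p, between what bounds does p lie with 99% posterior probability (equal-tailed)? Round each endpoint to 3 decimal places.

Posterior: Beta(1+61, 1+8) = Beta(62, 9).
Equal-tailed 99% interval: the 0.005 and 0.995 quantiles of Beta(62, 9).
Posterior mean ≈ 0.873, SD ≈ 0.039; a Normal approximation gives roughly [0.772, 0.974].
Exact: F⁻¹(0.005) = 0.754; F⁻¹(0.995) = 0.954.

[0.754, 0.954]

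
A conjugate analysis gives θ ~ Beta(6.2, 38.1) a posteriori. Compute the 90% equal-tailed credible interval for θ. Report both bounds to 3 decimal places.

[0.065, 0.233]

Posterior: Beta(6.2, 38.1).
Equal-tailed 90% interval: the 0.05 and 0.95 quantiles of Beta(6.2, 38.1).
Posterior mean ≈ 0.140, SD ≈ 0.052; a Normal approximation gives roughly [0.055, 0.225].
Exact: F⁻¹(0.05) = 0.065; F⁻¹(0.95) = 0.233.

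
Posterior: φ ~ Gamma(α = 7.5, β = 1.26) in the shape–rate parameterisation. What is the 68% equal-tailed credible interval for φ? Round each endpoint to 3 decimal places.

Posterior: Gamma(shape 7.5, rate 1.26).
Equal-tailed 68% interval: Gamma(7.5, 1.26) quantiles at 0.16 and 0.84.
Posterior mean ≈ 5.952, SD ≈ 2.174; a Normal approximation gives roughly [3.791, 8.114].
Exact: lower = 3.837; upper = 8.063.

[3.837, 8.063]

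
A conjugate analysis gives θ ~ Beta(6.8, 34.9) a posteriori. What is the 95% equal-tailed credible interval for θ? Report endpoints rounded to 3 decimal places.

Posterior: Beta(6.8, 34.9).
Equal-tailed 95% interval: the 0.025 and 0.975 quantiles of Beta(6.8, 34.9).
Posterior mean ≈ 0.163, SD ≈ 0.057; a Normal approximation gives roughly [0.052, 0.274].
Exact: F⁻¹(0.025) = 0.069; F⁻¹(0.975) = 0.288.

[0.069, 0.288]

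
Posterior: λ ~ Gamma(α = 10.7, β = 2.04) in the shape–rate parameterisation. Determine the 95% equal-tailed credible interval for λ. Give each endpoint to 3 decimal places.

[2.589, 8.824]

Posterior: Gamma(shape 10.7, rate 2.04).
Equal-tailed 95% interval: Gamma(10.7, 2.04) quantiles at 0.025 and 0.975.
Posterior mean ≈ 5.245, SD ≈ 1.603; a Normal approximation gives roughly [2.102, 8.388].
Exact: lower = 2.589; upper = 8.824.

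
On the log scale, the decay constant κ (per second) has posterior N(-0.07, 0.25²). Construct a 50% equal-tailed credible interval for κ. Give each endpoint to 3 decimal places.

[0.788, 1.104]

On the log scale the 50% interval is -0.07 ± 0.674 × 0.25 = [-0.2386, 0.0986].
Exponentiate: [e^-0.2386, e^0.0986] = [0.788, 1.104].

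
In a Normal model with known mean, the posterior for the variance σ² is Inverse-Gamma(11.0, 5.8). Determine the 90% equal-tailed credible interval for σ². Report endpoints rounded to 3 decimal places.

[0.342, 0.940]

Inverse-Gamma(11.0, 5.8) quantiles: F⁻¹(0.05) and F⁻¹(0.95).
Equivalently, 1/σ² ~ Gamma(11.0, rate = 5.8); invert its 0.95 and 0.05 quantiles.
Posterior mean ≈ 0.580, SD ≈ 0.193; a Normal approximation gives roughly [0.262, 0.898].
Exact: lower = 0.342; upper = 0.940.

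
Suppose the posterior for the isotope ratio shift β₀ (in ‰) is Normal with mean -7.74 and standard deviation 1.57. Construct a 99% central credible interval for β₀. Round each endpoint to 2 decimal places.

The posterior is symmetric, so the 99% equal-tailed interval is β₀ = -7.74 ± z·1.57 with z = 2.576.
Half-width: 2.576 × 1.57 = 4.04.
-7.74 − 4.04 = -11.78; -7.74 + 4.04 = -3.70.

[-11.78, -3.70]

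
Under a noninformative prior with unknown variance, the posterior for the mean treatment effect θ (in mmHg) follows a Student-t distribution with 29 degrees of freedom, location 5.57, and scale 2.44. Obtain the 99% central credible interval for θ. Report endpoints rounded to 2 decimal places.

The t_29 distribution is symmetric; the 99% interval is 5.57 ± t·2.44 with t_{0.995,29} = 2.756.
Half-width: 2.756 × 2.44 = 6.73.
5.57 − 6.73 = -1.16; 5.57 + 6.73 = 12.30.

[-1.16, 12.30]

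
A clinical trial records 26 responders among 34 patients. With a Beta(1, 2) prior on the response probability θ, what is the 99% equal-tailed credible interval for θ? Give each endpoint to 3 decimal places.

[0.526, 0.888]

Posterior: Beta(1+26, 2+8) = Beta(27, 10).
Equal-tailed 99% interval: the 0.005 and 0.995 quantiles of Beta(27, 10).
Posterior mean ≈ 0.730, SD ≈ 0.072; a Normal approximation gives roughly [0.544, 0.915].
Exact: F⁻¹(0.005) = 0.526; F⁻¹(0.995) = 0.888.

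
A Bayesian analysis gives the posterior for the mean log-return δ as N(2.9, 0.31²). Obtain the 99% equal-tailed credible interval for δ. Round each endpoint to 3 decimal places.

The posterior is symmetric, so the 99% equal-tailed interval is δ = 2.9 ± z·0.31 with z = 2.576.
Half-width: 2.576 × 0.31 = 0.799.
2.9 − 0.799 = 2.101; 2.9 + 0.799 = 3.699.

[2.101, 3.699]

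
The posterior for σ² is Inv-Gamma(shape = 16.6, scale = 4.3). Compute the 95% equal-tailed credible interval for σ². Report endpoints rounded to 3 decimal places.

[0.169, 0.448]

Inverse-Gamma(16.6, 4.3) quantiles: F⁻¹(0.025) and F⁻¹(0.975).
Equivalently, 1/σ² ~ Gamma(16.6, rate = 4.3); invert its 0.975 and 0.025 quantiles.
Posterior mean ≈ 0.276, SD ≈ 0.072; a Normal approximation gives roughly [0.134, 0.417].
Exact: lower = 0.169; upper = 0.448.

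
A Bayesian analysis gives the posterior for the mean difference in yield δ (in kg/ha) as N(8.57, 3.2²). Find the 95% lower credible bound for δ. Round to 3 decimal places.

3.306

Need L with P(δ ≥ L) = 0.95: L = 8.57 − z_{0.05}·3.2.
z = 1.645; L = 8.57 − 1.645 × 3.2 = 3.306.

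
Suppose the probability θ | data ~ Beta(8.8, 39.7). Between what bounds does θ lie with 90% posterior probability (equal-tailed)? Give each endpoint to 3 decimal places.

[0.099, 0.279]

Posterior: Beta(8.8, 39.7).
Equal-tailed 90% interval: the 0.05 and 0.95 quantiles of Beta(8.8, 39.7).
Posterior mean ≈ 0.181, SD ≈ 0.055; a Normal approximation gives roughly [0.091, 0.272].
Exact: F⁻¹(0.05) = 0.099; F⁻¹(0.95) = 0.279.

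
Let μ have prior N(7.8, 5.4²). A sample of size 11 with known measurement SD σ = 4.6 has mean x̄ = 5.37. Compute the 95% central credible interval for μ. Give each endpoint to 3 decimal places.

[2.887, 8.153]

Posterior precision = 1/5.4² + 11/4.6² = 0.0343 + 0.5198 = 0.5541, so posterior SD = 1.3434.
Posterior mean = (7.8/5.4² + 11·5.37/4.6²) / 0.5541 = 5.5204.
Interval: 5.5204 ± 1.960 × 1.3434 → [2.887, 8.153].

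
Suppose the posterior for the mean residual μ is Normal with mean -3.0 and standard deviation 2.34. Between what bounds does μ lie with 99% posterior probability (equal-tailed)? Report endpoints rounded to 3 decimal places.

The posterior is symmetric, so the 99% equal-tailed interval is μ = -3.0 ± z·2.34 with z = 2.576.
Half-width: 2.576 × 2.34 = 6.027.
-3.0 − 6.027 = -9.027; -3.0 + 6.027 = 3.027.

[-9.027, 3.027]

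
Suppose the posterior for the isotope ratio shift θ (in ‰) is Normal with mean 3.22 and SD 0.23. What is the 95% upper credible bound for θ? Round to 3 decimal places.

3.598

Need U with P(θ ≤ U) = 0.95: U = 3.22 + z_{0.05}·0.23.
z = 1.645; U = 3.22 + 1.645 × 0.23 = 3.598.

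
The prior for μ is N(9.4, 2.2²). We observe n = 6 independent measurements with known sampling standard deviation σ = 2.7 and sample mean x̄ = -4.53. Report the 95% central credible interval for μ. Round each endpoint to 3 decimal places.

[-3.666, 0.197]

Posterior precision = 1/2.2² + 6/2.7² = 0.2066 + 0.8230 = 1.0297, so posterior SD = 0.9855.
Posterior mean = (9.4/2.2² + 6·-4.53/2.7²) / 1.0297 = -1.7348.
Interval: -1.7348 ± 1.960 × 0.9855 → [-3.666, 0.197].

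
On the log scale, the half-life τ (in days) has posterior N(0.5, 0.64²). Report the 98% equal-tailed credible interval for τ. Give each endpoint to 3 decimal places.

[0.372, 7.307]

On the log scale the 98% interval is 0.5 ± 2.326 × 0.64 = [-0.9889, 1.9889].
Exponentiate: [e^-0.9889, e^1.9889] = [0.372, 7.307].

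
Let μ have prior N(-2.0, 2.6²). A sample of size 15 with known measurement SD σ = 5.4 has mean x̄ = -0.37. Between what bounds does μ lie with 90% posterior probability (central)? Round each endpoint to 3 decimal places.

[-2.755, 1.287]

Posterior precision = 1/2.6² + 15/5.4² = 0.1479 + 0.5144 = 0.6623, so posterior SD = 1.2287.
Posterior mean = (-2.0/2.6² + 15·-0.37/5.4²) / 0.6623 = -0.7341.
Interval: -0.7341 ± 1.645 × 1.2287 → [-2.755, 1.287].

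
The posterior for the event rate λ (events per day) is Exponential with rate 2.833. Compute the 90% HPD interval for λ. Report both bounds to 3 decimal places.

[0.000, 0.813]

The exponential density is strictly decreasing on [0, ∞), so the HPD interval is anchored at 0: [0, q] with P(λ ≤ q) = 0.90.
q = −ln(1 − 0.90) / 2.833 = 2.3026 / 2.833 = 0.813.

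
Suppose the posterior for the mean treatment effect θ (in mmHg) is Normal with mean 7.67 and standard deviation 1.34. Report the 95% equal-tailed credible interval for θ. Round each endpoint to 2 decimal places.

[5.04, 10.30]

The posterior is symmetric, so the 95% equal-tailed interval is θ = 7.67 ± z·1.34 with z = 1.960.
Half-width: 1.960 × 1.34 = 2.63.
7.67 − 2.63 = 5.04; 7.67 + 2.63 = 10.30.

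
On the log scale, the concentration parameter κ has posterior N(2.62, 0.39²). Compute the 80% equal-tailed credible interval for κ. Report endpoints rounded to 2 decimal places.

On the log scale the 80% interval is 2.62 ± 1.282 × 0.39 = [2.1202, 3.1198].
Exponentiate: [e^2.1202, e^3.1198] = [8.33, 22.64].

[8.33, 22.64]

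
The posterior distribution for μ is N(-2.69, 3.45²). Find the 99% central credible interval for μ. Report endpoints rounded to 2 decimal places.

[-11.58, 6.20]

The posterior is symmetric, so the 99% equal-tailed interval is μ = -2.69 ± z·3.45 with z = 2.576.
Half-width: 2.576 × 3.45 = 8.89.
-2.69 − 8.89 = -11.58; -2.69 + 8.89 = 6.20.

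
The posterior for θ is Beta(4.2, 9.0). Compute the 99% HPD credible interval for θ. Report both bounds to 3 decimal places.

[0.056, 0.644]

The posterior is unimodal and skewed, so the HPD interval has equal density at both endpoints and is the shortest 99% interval.
Solving f(0.056) = f(0.644) with F(0.644) − F(0.056) = 0.99 gives [0.056, 0.644].
For comparison, the equal-tailed interval is [0.069, 0.663]; the HPD is narrower and shifted toward the mode.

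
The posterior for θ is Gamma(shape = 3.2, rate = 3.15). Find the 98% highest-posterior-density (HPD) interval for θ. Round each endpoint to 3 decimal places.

The posterior is unimodal and skewed, so the HPD interval has equal density at both endpoints and is the shortest 98% interval.
Solving f(0.077) = f(2.513) with F(2.513) − F(0.077) = 0.98 gives [0.077, 2.513].
For comparison, the equal-tailed interval is [0.161, 2.775]; the HPD is narrower and shifted toward the mode.

[0.077, 2.513]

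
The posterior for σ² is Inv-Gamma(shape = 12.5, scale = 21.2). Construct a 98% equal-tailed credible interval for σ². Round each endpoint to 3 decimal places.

Inverse-Gamma(12.5, 21.2) quantiles: F⁻¹(0.01) and F⁻¹(0.99).
Equivalently, 1/σ² ~ Gamma(12.5, rate = 21.2); invert its 0.99 and 0.01 quantiles.
Posterior mean ≈ 1.843, SD ≈ 0.569; a Normal approximation gives roughly [0.520, 3.167].
Exact: lower = 0.957; upper = 3.679.

[0.957, 3.679]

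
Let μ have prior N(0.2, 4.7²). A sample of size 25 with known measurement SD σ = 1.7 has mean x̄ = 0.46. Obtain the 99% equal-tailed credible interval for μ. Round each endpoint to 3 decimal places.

Posterior precision = 1/4.7² + 25/1.7² = 0.0453 + 8.6505 = 8.6958, so posterior SD = 0.3391.
Posterior mean = (0.2/4.7² + 25·0.46/1.7²) / 8.6958 = 0.4586.
Interval: 0.4586 ± 2.576 × 0.3391 → [-0.415, 1.332].

[-0.415, 1.332]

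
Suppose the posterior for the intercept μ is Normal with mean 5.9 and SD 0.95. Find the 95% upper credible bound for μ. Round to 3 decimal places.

7.463

Need U with P(μ ≤ U) = 0.95: U = 5.9 + z_{0.05}·0.95.
z = 1.645; U = 5.9 + 1.645 × 0.95 = 7.463.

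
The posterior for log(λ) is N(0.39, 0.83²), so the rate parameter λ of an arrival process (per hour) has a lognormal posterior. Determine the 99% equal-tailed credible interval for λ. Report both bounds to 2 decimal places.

On the log scale the 99% interval is 0.39 ± 2.576 × 0.83 = [-1.7479, 2.5279].
Exponentiate: [e^-1.7479, e^2.5279] = [0.17, 12.53].

[0.17, 12.53]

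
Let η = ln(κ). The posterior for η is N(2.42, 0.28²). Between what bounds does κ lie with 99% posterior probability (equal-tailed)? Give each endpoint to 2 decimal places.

On the log scale the 99% interval is 2.42 ± 2.576 × 0.28 = [1.6988, 3.1412].
Exponentiate: [e^1.6988, e^3.1412] = [5.47, 23.13].

[5.47, 23.13]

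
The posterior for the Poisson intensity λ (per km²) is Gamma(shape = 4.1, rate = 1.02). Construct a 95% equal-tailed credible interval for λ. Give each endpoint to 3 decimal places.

[1.118, 8.742]

Posterior: Gamma(shape 4.1, rate 1.02).
Equal-tailed 95% interval: Gamma(4.1, 1.02) quantiles at 0.025 and 0.975.
Posterior mean ≈ 4.020, SD ≈ 1.985; a Normal approximation gives roughly [0.129, 7.910].
Exact: lower = 1.118; upper = 8.742.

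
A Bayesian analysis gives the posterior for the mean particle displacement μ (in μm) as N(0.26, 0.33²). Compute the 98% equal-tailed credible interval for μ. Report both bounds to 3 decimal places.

[-0.508, 1.028]

The posterior is symmetric, so the 98% equal-tailed interval is μ = 0.26 ± z·0.33 with z = 2.326.
Half-width: 2.326 × 0.33 = 0.768.
0.26 − 0.768 = -0.508; 0.26 + 0.768 = 1.028.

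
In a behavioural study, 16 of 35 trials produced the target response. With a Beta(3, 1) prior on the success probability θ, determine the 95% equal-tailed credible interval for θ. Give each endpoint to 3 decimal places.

[0.334, 0.642]

Posterior: Beta(3+16, 1+19) = Beta(19, 20).
Equal-tailed 95% interval: the 0.025 and 0.975 quantiles of Beta(19, 20).
Posterior mean ≈ 0.487, SD ≈ 0.079; a Normal approximation gives roughly [0.332, 0.642].
Exact: F⁻¹(0.025) = 0.334; F⁻¹(0.975) = 0.642.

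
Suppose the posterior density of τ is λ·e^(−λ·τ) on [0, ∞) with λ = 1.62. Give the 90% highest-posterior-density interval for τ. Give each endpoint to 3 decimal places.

[0.000, 1.421]

The exponential density is strictly decreasing on [0, ∞), so the HPD interval is anchored at 0: [0, q] with P(τ ≤ q) = 0.90.
q = −ln(1 − 0.90) / 1.62 = 2.3026 / 1.62 = 1.421.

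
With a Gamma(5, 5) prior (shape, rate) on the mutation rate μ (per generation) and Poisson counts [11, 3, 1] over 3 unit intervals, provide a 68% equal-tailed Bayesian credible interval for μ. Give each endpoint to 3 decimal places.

Posterior: Gamma(5+15, 5+3) = Gamma(20, 8) (shape, rate).
Equal-tailed 68% interval: Gamma(20, 8) quantiles at 0.16 and 0.84.
Posterior mean ≈ 2.500, SD ≈ 0.559; a Normal approximation gives roughly [1.944, 3.056].
Exact: lower = 1.948; upper = 3.051.

[1.948, 3.051]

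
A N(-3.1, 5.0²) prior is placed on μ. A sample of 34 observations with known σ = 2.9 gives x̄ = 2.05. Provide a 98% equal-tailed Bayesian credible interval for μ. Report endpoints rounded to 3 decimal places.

[0.848, 3.151]

Posterior precision = 1/5.0² + 34/2.9² = 0.0400 + 4.0428 = 4.0828, so posterior SD = 0.4949.
Posterior mean = (-3.1/5.0² + 34·2.05/2.9²) / 4.0828 = 1.9995.
Interval: 1.9995 ± 2.326 × 0.4949 → [0.848, 3.151].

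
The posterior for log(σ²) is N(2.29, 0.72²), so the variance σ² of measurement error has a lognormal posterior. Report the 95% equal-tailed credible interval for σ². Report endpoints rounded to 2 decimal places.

[2.41, 40.49]

On the log scale the 95% interval is 2.29 ± 1.960 × 0.72 = [0.8788, 3.7012].
Exponentiate: [e^0.8788, e^3.7012] = [2.41, 40.49].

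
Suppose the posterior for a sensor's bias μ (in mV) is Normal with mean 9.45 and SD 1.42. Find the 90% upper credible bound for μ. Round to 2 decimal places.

11.27

Need U with P(μ ≤ U) = 0.90: U = 9.45 + z_{0.1}·1.42.
z = 1.282; U = 9.45 + 1.282 × 1.42 = 11.27.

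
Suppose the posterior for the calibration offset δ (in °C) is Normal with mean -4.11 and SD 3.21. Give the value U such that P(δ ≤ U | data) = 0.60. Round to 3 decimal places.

Need U with P(δ ≤ U) = 0.60: U = -4.11 + z_{0.4}·3.21.
z = 0.253; U = -4.11 + 0.253 × 3.21 = -3.297.

-3.297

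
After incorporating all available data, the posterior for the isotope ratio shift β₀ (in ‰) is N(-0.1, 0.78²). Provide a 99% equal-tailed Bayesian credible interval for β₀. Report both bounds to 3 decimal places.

[-2.109, 1.909]

The posterior is symmetric, so the 99% equal-tailed interval is β₀ = -0.1 ± z·0.78 with z = 2.576.
Half-width: 2.576 × 0.78 = 2.009.
-0.1 − 2.009 = -2.109; -0.1 + 2.009 = 1.909.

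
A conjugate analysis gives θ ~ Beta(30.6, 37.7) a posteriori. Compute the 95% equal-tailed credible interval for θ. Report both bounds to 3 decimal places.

Posterior: Beta(30.6, 37.7).
Equal-tailed 95% interval: the 0.025 and 0.975 quantiles of Beta(30.6, 37.7).
Posterior mean ≈ 0.448, SD ≈ 0.060; a Normal approximation gives roughly [0.331, 0.565].
Exact: F⁻¹(0.025) = 0.333; F⁻¹(0.975) = 0.566.

[0.333, 0.566]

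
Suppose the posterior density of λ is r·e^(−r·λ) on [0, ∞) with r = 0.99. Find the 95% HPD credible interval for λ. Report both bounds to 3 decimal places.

The exponential density is strictly decreasing on [0, ∞), so the HPD interval is anchored at 0: [0, q] with P(λ ≤ q) = 0.95.
q = −ln(1 − 0.95) / 0.99 = 2.9957 / 0.99 = 3.026.

[0.000, 3.026]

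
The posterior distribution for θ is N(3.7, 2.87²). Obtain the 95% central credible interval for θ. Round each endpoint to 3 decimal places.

The posterior is symmetric, so the 95% equal-tailed interval is θ = 3.7 ± z·2.87 with z = 1.960.
Half-width: 1.960 × 2.87 = 5.625.
3.7 − 5.625 = -1.925; 3.7 + 5.625 = 9.325.

[-1.925, 9.325]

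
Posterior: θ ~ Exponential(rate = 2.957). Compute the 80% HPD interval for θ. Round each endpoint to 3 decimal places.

[0.000, 0.544]

The exponential density is strictly decreasing on [0, ∞), so the HPD interval is anchored at 0: [0, q] with P(θ ≤ q) = 0.80.
q = −ln(1 − 0.80) / 2.957 = 1.6094 / 2.957 = 0.544.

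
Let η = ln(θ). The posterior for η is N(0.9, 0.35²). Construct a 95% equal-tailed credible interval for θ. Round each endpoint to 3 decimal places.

On the log scale the 95% interval is 0.9 ± 1.960 × 0.35 = [0.2140, 1.5860].
Exponentiate: [e^0.2140, e^1.5860] = [1.239, 4.884].

[1.239, 4.884]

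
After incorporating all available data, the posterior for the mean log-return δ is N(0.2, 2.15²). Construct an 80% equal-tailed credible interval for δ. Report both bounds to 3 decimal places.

The posterior is symmetric, so the 80% equal-tailed interval is δ = 0.2 ± z·2.15 with z = 1.282.
Half-width: 1.282 × 2.15 = 2.755.
0.2 − 2.755 = -2.555; 0.2 + 2.755 = 2.955.

[-2.555, 2.955]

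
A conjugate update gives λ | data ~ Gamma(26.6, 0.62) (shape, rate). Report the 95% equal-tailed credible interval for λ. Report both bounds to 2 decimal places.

Posterior: Gamma(shape 26.6, rate 0.62).
Equal-tailed 95% interval: Gamma(26.6, 0.62) quantiles at 0.025 and 0.975.
Posterior mean ≈ 42.90, SD ≈ 8.32; a Normal approximation gives roughly [26.60, 59.21].
Exact: lower = 28.18; upper = 60.68.

[28.18, 60.68]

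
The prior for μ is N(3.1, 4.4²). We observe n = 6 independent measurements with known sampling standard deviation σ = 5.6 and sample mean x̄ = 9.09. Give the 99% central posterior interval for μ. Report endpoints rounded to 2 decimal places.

[2.59, 13.04]

Posterior precision = 1/4.4² + 6/5.6² = 0.0517 + 0.1913 = 0.2430, so posterior SD = 2.0287.
Posterior mean = (3.1/4.4² + 6·9.09/5.6²) / 0.2430 = 7.8166.
Interval: 7.8166 ± 2.576 × 2.0287 → [2.59, 13.04].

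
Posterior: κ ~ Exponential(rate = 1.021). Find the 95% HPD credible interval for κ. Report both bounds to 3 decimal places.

[0.000, 2.934]

The exponential density is strictly decreasing on [0, ∞), so the HPD interval is anchored at 0: [0, q] with P(κ ≤ q) = 0.95.
q = −ln(1 − 0.95) / 1.021 = 2.9957 / 1.021 = 2.934.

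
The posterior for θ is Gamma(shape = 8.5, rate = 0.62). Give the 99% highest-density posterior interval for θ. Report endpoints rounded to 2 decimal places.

[3.91, 27.50]

The posterior is unimodal and skewed, so the HPD interval has equal density at both endpoints and is the shortest 99% interval.
Solving f(3.91) = f(27.50) with F(27.50) − F(3.91) = 0.99 gives [3.91, 27.50].
For comparison, the equal-tailed interval is [4.59, 28.81]; the HPD is narrower and shifted toward the mode.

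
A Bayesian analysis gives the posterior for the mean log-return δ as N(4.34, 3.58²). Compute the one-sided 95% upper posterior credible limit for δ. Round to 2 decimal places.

10.23

Need U with P(δ ≤ U) = 0.95: U = 4.34 + z_{0.05}·3.58.
z = 1.645; U = 4.34 + 1.645 × 3.58 = 10.23.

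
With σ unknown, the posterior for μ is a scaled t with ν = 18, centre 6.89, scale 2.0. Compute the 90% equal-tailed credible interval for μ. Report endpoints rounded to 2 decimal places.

[3.42, 10.36]

The t_18 distribution is symmetric; the 90% interval is 6.89 ± t·2.0 with t_{0.95,18} = 1.734.
Half-width: 1.734 × 2.0 = 3.47.
6.89 − 3.47 = 3.42; 6.89 + 3.47 = 10.36.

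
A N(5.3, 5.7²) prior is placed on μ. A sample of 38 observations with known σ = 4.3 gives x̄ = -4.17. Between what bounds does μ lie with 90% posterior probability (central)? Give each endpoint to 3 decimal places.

[-5.169, -2.891]

Posterior precision = 1/5.7² + 38/4.3² = 0.0308 + 2.0552 = 2.0859, so posterior SD = 0.6924.
Posterior mean = (5.3/5.7² + 38·-4.17/4.3²) / 2.0859 = -4.0303.
Interval: -4.0303 ± 1.645 × 0.6924 → [-5.169, -2.891].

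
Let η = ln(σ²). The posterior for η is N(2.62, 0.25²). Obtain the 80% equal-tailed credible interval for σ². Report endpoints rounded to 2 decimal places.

[9.97, 18.92]

On the log scale the 80% interval is 2.62 ± 1.282 × 0.25 = [2.2996, 2.9404].
Exponentiate: [e^2.2996, e^2.9404] = [9.97, 18.92].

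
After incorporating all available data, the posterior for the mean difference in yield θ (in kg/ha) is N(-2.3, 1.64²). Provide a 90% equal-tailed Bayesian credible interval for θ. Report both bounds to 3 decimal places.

[-4.998, 0.398]

The posterior is symmetric, so the 90% equal-tailed interval is θ = -2.3 ± z·1.64 with z = 1.645.
Half-width: 1.645 × 1.64 = 2.698.
-2.3 − 2.698 = -4.998; -2.3 + 2.698 = 0.398.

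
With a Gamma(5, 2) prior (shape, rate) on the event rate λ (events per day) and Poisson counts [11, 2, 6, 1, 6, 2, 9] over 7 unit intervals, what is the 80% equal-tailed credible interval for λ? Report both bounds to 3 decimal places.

Posterior: Gamma(5+37, 2+7) = Gamma(42, 9) (shape, rate).
Equal-tailed 80% interval: Gamma(42, 9) quantiles at 0.1 and 0.9.
Posterior mean ≈ 4.667, SD ≈ 0.720; a Normal approximation gives roughly [3.744, 5.589].
Exact: lower = 3.771; upper = 5.610.

[3.771, 5.610]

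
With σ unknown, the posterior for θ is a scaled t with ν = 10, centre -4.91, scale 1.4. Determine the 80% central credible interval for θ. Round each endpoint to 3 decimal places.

[-6.831, -2.989]

The t_10 distribution is symmetric; the 80% interval is -4.91 ± t·1.4 with t_{0.9,10} = 1.372.
Half-width: 1.372 × 1.4 = 1.921.
-4.91 − 1.921 = -6.831; -4.91 + 1.921 = -2.989.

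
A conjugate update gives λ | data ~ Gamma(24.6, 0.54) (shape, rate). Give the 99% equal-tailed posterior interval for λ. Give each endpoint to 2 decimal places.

Posterior: Gamma(shape 24.6, rate 0.54).
Equal-tailed 99% interval: Gamma(24.6, 0.54) quantiles at 0.005 and 0.995.
Posterior mean ≈ 45.56, SD ≈ 9.18; a Normal approximation gives roughly [21.90, 69.21].
Exact: lower = 25.37; upper = 72.67.

[25.37, 72.67]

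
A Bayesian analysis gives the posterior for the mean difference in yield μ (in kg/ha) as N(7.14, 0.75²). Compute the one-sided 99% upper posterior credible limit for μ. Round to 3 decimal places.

8.885

Need U with P(μ ≤ U) = 0.99: U = 7.14 + z_{0.01}·0.75.
z = 2.326; U = 7.14 + 2.326 × 0.75 = 8.885.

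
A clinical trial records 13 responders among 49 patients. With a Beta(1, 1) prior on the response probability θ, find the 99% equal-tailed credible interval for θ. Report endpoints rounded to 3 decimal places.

[0.134, 0.447]

Posterior: Beta(1+13, 1+36) = Beta(14, 37).
Equal-tailed 99% interval: the 0.005 and 0.995 quantiles of Beta(14, 37).
Posterior mean ≈ 0.275, SD ≈ 0.062; a Normal approximation gives roughly [0.115, 0.434].
Exact: F⁻¹(0.005) = 0.134; F⁻¹(0.995) = 0.447.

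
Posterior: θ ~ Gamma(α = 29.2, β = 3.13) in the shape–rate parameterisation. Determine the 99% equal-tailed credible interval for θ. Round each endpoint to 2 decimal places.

Posterior: Gamma(shape 29.2, rate 3.13).
Equal-tailed 99% interval: Gamma(29.2, 3.13) quantiles at 0.005 and 0.995.
Posterior mean ≈ 9.33, SD ≈ 1.73; a Normal approximation gives roughly [4.88, 13.78].
Exact: lower = 5.48; upper = 14.37.

[5.48, 14.37]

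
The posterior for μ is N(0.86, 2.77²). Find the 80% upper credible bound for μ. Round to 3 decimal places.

3.191

Need U with P(μ ≤ U) = 0.80: U = 0.86 + z_{0.2}·2.77.
z = 0.842; U = 0.86 + 0.842 × 2.77 = 3.191.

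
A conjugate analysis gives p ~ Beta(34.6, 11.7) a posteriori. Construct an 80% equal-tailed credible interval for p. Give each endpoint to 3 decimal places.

[0.664, 0.826]

Posterior: Beta(34.6, 11.7).
Equal-tailed 80% interval: the 0.1 and 0.9 quantiles of Beta(34.6, 11.7).
Posterior mean ≈ 0.747, SD ≈ 0.063; a Normal approximation gives roughly [0.666, 0.828].
Exact: F⁻¹(0.1) = 0.664; F⁻¹(0.9) = 0.826.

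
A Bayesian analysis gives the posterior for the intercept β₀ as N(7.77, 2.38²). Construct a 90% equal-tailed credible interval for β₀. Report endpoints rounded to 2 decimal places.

[3.86, 11.68]

The posterior is symmetric, so the 90% equal-tailed interval is β₀ = 7.77 ± z·2.38 with z = 1.645.
Half-width: 1.645 × 2.38 = 3.91.
7.77 − 3.91 = 3.86; 7.77 + 3.91 = 11.68.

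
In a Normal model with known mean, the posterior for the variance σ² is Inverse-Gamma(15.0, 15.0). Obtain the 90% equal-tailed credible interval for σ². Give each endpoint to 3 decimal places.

[0.685, 1.622]

Inverse-Gamma(15.0, 15.0) quantiles: F⁻¹(0.05) and F⁻¹(0.95).
Equivalently, 1/σ² ~ Gamma(15.0, rate = 15.0); invert its 0.95 and 0.05 quantiles.
Posterior mean ≈ 1.071, SD ≈ 0.297; a Normal approximation gives roughly [0.583, 1.560].
Exact: lower = 0.685; upper = 1.622.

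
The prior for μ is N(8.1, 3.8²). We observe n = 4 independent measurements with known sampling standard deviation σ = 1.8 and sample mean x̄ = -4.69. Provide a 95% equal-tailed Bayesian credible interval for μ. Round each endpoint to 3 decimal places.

Posterior precision = 1/3.8² + 4/1.8² = 0.0693 + 1.2346 = 1.3038, so posterior SD = 0.8758.
Posterior mean = (8.1/3.8² + 4·-4.69/1.8²) / 1.3038 = -4.0107.
Interval: -4.0107 ± 1.960 × 0.8758 → [-5.727, -2.294].

[-5.727, -2.294]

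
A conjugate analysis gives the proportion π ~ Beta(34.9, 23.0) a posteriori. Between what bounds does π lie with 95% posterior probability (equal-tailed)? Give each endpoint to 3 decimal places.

Posterior: Beta(34.9, 23.0).
Equal-tailed 95% interval: the 0.025 and 0.975 quantiles of Beta(34.9, 23.0).
Posterior mean ≈ 0.603, SD ≈ 0.064; a Normal approximation gives roughly [0.478, 0.728].
Exact: F⁻¹(0.025) = 0.475; F⁻¹(0.975) = 0.724.

[0.475, 0.724]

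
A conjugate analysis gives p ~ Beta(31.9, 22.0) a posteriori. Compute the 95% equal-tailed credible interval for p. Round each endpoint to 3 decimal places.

[0.459, 0.718]

Posterior: Beta(31.9, 22.0).
Equal-tailed 95% interval: the 0.025 and 0.975 quantiles of Beta(31.9, 22.0).
Posterior mean ≈ 0.592, SD ≈ 0.066; a Normal approximation gives roughly [0.462, 0.722].
Exact: F⁻¹(0.025) = 0.459; F⁻¹(0.975) = 0.718.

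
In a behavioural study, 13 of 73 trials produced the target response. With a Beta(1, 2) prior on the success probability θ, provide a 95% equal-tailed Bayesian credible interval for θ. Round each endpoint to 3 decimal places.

[0.106, 0.278]

Posterior: Beta(1+13, 2+60) = Beta(14, 62).
Equal-tailed 95% interval: the 0.025 and 0.975 quantiles of Beta(14, 62).
Posterior mean ≈ 0.184, SD ≈ 0.044; a Normal approximation gives roughly [0.098, 0.271].
Exact: F⁻¹(0.025) = 0.106; F⁻¹(0.975) = 0.278.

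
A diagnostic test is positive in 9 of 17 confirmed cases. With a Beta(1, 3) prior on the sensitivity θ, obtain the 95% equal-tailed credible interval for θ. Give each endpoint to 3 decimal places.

[0.272, 0.685]

Posterior: Beta(1+9, 3+8) = Beta(10, 11).
Equal-tailed 95% interval: the 0.025 and 0.975 quantiles of Beta(10, 11).
Posterior mean ≈ 0.476, SD ≈ 0.106; a Normal approximation gives roughly [0.267, 0.685].
Exact: F⁻¹(0.025) = 0.272; F⁻¹(0.975) = 0.685.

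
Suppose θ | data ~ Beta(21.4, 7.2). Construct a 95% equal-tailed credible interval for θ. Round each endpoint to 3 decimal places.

Posterior: Beta(21.4, 7.2).
Equal-tailed 95% interval: the 0.025 and 0.975 quantiles of Beta(21.4, 7.2).
Posterior mean ≈ 0.748, SD ≈ 0.080; a Normal approximation gives roughly [0.592, 0.905].
Exact: F⁻¹(0.025) = 0.577; F⁻¹(0.975) = 0.886.

[0.577, 0.886]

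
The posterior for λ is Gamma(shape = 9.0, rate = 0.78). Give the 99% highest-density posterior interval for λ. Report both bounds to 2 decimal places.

The posterior is unimodal and skewed, so the HPD interval has equal density at both endpoints and is the shortest 99% interval.
Solving f(3.46) = f(22.78) with F(22.78) − F(3.46) = 0.99 gives [3.46, 22.78].
For comparison, the equal-tailed interval is [4.02, 23.82]; the HPD is narrower and shifted toward the mode.

[3.46, 22.78]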